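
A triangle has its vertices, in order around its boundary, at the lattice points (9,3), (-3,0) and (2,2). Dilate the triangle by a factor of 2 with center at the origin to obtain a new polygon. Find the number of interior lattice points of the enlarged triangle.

Using the shoelace formula, 2A = |(9·0 − (-3)·3) + ((-3)·2 − 2·0) + (2·3 − 9·2)| = 9, so the area is 9/2.
Summing gcd(|Δx|,|Δy|) over the edges gives the boundary count: gcd(12,3) + gcd(5,2) + gcd(7,1) = 3+1+1 = 5.
Scaling by 2 multiplies the area by 2² = 4 (so the new area is 18) and multiplies the boundary lattice-point count by 2, giving 10.
By Pick's theorem, the interior count of the dilated polygon is 18 − 10/2 + 1 = 14.

14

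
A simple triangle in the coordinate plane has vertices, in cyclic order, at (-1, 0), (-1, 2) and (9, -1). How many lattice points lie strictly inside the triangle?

9

By the shoelace formula, twice the signed area is |[(-1)·2 − (-1)·0] + [(-1)·(-1) − 9·2] + [9·0 − (-1)·(-1)]| = 20, so the area is 10.
The number of boundary lattice points is Σ gcd(|Δx|,|Δy|) = gcd(0,2) + gcd(10,3) + gcd(10,1) = 2+1+1 = 4.
By Pick's theorem A = I + B/2 − 1, so I = 10 − 4/2 + 1 = 9.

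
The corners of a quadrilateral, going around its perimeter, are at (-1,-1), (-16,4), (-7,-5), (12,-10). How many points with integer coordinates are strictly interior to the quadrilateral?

The shoelace formula gives twice the area as |[(-1)·4 − (-16)·(-1)] + [(-16)·(-5) − (-7)·4] + [(-7)·(-10) − 12·(-5)] + [12·(-1) − (-1)·(-10)]| = 196, so the area is 98.
Summing gcd(|Δx|,|Δy|) over the edges gives the boundary count: gcd(15,5) + gcd(9,9) + gcd(19,5) + gcd(13,9) = 5+9+1+1 = 16.
By Pick's theorem A = I + B/2 − 1, so I = 98 − 16/2 + 1 = 91.

91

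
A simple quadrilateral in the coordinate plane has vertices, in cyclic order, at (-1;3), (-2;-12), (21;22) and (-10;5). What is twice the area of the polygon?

526

By the shoelace formula, twice the signed area is |((-1)·(-12) − (-2)·3) + ((-2)·22 − 21·(-12)) + (21·5 − (-10)·22) + ((-10)·3 − (-1)·5)| = 526, so the area is 263.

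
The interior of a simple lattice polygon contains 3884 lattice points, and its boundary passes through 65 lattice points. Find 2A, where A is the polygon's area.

7831

Pick's theorem states A = I + B/2 − 1, so A = 3884 + 65/2 − 1 = 7831/2.
Hence 2A = 7831.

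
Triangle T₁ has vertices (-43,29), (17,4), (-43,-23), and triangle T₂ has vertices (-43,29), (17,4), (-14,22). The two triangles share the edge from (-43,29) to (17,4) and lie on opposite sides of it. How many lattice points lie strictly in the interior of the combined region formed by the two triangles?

The union is the simple quadrilateral with vertices (-43,29), (-43,-23), (17,4), (-14,22) in order.
Using the shoelace formula, 2A = |[(-43)·(-23) − (-43)·29] + [(-43)·4 − 17·(-23)] + [17·22 − (-14)·4] + [(-14)·29 − (-43)·22]| = 3425, so the area is 1712.5.
Along each edge there are gcd(|Δx|,|Δy|)+1 lattice points, so counting each shared vertex once the boundary has gcd(0,52) + gcd(60,27) + gcd(31,18) + gcd(29,7) = 52+3+1+1 = 57.
By Pick's theorem I = A − B/2 + 1 = 1712.5 − 57/2 + 1 = 1685.

1685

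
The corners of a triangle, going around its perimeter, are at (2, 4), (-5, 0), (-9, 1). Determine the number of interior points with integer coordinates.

11

The shoelace formula gives twice the area as |[2·0 − (-5)·4] + [(-5)·1 − (-9)·0] + [(-9)·4 − 2·1]| = 23, so the area is 11.5.
Along each edge there are gcd(|Δx|,|Δy|)+1 lattice points, so counting each shared vertex once the boundary has gcd(7,4) + gcd(4,1) + gcd(11,3) = 1+1+1 = 3.
Pick's theorem gives I = A − B/2 + 1 = 11.5 − 3/2 + 1 = 11.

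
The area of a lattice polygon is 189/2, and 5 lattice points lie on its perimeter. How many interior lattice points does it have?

Pick's theorem A = I + B/2 − 1 rearranges to I = A − B/2 + 1 = 189/2 − 5/2 + 1 = 93.

93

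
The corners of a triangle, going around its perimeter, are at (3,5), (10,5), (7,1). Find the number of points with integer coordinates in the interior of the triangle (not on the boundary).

By the shoelace formula, twice the signed area is |(3·5 − 10·5) + (10·1 − 7·5) + (7·5 − 3·1)| = 28, so the area is 14.
Along each edge there are gcd(|Δx|,|Δy|)+1 lattice points, so counting each shared vertex once the boundary has gcd(7,0) + gcd(3,4) + gcd(4,4) = 7+1+4 = 12.
By Pick's theorem A = I + B/2 − 1, so I = 14 − 12/2 + 1 = 9.

9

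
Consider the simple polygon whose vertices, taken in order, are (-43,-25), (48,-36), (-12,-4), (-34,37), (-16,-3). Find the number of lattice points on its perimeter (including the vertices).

9

Along each edge there are gcd(|Δx|,|Δy|)+1 lattice points, so counting each shared vertex once the boundary has gcd(91,11) + gcd(60,32) + gcd(22,41) + gcd(18,40) + gcd(27,22) = 1+4+1+2+1 = 9.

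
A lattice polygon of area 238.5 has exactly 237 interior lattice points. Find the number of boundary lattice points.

5

Pick's theorem gives A = I + B/2 − 1, so B = 2(A − I + 1) = 2(238.5 − 237 + 1) = 5.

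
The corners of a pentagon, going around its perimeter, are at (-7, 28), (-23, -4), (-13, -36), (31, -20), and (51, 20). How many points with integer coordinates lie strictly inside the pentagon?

2995

Using the shoelace formula, 2A = |((-7)·(-4) − (-23)·28) + ((-23)·(-36) − (-13)·(-4)) + ((-13)·(-20) − 31·(-36)) + (31·20 − 51·(-20)) + (51·28 − (-7)·20)| = 6032, so the area is 3016.
Along each edge there are gcd(|Δx|,|Δy|)+1 lattice points, so counting each shared vertex once the boundary has gcd(16,32) + gcd(10,32) + gcd(44,16) + gcd(20,40) + gcd(58,8) = 16+2+4+20+2 = 44.
By Pick's theorem A = I + B/2 − 1, so I = 3016 − 44/2 + 1 = 2995.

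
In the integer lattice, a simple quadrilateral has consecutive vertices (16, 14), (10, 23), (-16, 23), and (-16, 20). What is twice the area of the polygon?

330

Using the shoelace formula, 2A = |(16·23 − 10·14) + (10·23 − (-16)·23) + ((-16)·20 − (-16)·23) + ((-16)·14 − 16·20)| = 330, so the area is 165.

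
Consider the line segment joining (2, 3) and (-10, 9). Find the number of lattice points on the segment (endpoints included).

The number of lattice points on a segment between lattice points is gcd(|Δx|,|Δy|) + 1 = gcd(12,6) + 1 = 6 + 1 = 7.

7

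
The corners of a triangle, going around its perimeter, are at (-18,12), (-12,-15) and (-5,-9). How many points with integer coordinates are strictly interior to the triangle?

Using the shoelace formula, 2A = |[(-18)·(-15) − (-12)·12] + [(-12)·(-9) − (-5)·(-15)] + [(-5)·12 − (-18)·(-9)]| = 225, so the area is 112.5.
Summing gcd(|Δx|,|Δy|) over the edges gives the boundary count: gcd(6,27) + gcd(7,6) + gcd(13,21) = 3+1+1 = 5.
Pick's theorem gives I = A − B/2 + 1 = 112.5 − 5/2 + 1 = 111.

111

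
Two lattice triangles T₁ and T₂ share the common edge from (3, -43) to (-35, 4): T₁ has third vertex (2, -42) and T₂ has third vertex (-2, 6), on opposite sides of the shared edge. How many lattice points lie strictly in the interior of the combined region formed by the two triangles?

817

The union is the simple quadrilateral with vertices (3, -43), (2, -42), (-35, 4), (-2, 6) in order.
By the shoelace formula, twice the signed area is |[3·(-42) − 2·(-43)] + [2·4 − (-35)·(-42)] + [(-35)·6 − (-2)·4] + [(-2)·(-43) − 3·6]| = 1636, so the area is 818.
Summing gcd(|Δx|,|Δy|) over the edges gives the boundary count: gcd(1,1) + gcd(37,46) + gcd(33,2) + gcd(5,49) = 1+1+1+1 = 4.
By Pick's theorem I = A − B/2 + 1 = 818 − 4/2 + 1 = 817.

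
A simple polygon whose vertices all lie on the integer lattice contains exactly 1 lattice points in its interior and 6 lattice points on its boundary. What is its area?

3

By Pick's theorem, A = I + B/2 − 1 = 1 + 6/2 − 1 = 3.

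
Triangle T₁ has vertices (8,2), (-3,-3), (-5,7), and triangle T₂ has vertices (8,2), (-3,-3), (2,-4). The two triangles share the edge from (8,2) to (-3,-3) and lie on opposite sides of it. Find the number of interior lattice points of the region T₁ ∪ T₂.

74

The union is the simple quadrilateral with vertices (8,2), (-5,7), (-3,-3), (2,-4) in order.
The shoelace formula gives twice the area as |[8·7 − (-5)·2] + [(-5)·(-3) − (-3)·7] + [(-3)·(-4) − 2·(-3)] + [2·2 − 8·(-4)]| = 156, so the area is 78.
The number of boundary lattice points is Σ gcd(|Δx|,|Δy|) = gcd(13,5) + gcd(2,10) + gcd(5,1) + gcd(6,6) = 1+2+1+6 = 10.
By Pick's theorem I = A − B/2 + 1 = 78 − 10/2 + 1 = 74.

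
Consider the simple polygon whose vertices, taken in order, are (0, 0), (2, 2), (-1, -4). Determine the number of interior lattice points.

Using the shoelace formula, 2A = |[0·2 − 2·0] + [2·(-4) − (-1)·2] + [(-1)·0 − 0·(-4)]| = 6, so the area is 3.
Along each edge there are gcd(|Δx|,|Δy|)+1 lattice points, so counting each shared vertex once the boundary has gcd(2,2) + gcd(3,6) + gcd(1,4) = 2+3+1 = 6.
Pick's theorem gives I = A − B/2 + 1 = 3 − 6/2 + 1 = 1.

1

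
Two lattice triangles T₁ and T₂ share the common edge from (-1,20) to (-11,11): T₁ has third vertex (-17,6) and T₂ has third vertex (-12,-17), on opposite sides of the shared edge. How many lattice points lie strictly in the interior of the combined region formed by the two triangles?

The union is the simple quadrilateral with vertices (-1,20), (-17,6), (-11,11), (-12,-17) in order.
By the shoelace formula, twice the signed area is |((-1)·6 − (-17)·20) + ((-17)·11 − (-11)·6) + ((-11)·(-17) − (-12)·11) + ((-12)·20 − (-1)·(-17))| = 275, so the area is 137.5.
Along each edge there are gcd(|Δx|,|Δy|)+1 lattice points, so counting each shared vertex once the boundary has gcd(16,14) + gcd(6,5) + gcd(1,28) + gcd(11,37) = 2+1+1+1 = 5.
By Pick's theorem I = A − B/2 + 1 = 137.5 − 5/2 + 1 = 136.

136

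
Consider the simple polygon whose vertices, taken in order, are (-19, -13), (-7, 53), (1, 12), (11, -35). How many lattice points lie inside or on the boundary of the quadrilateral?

1111

The shoelace formula gives twice the area as |[(-19)·53 − (-7)·(-13)] + [(-7)·12 − 1·53] + [1·(-35) − 11·12] + [11·(-13) − (-19)·(-35)]| = 2210, so the area is 1105.
Summing gcd(|Δx|,|Δy|) over the edges gives the boundary count: gcd(12,66) + gcd(8,41) + gcd(10,47) + gcd(30,22) = 6+1+1+2 = 10.
Pick's theorem gives I = A − B/2 + 1 = 1105 − 10/2 + 1 = 1101, so the closed region contains I + B = 1101 + 10 = 1111 lattice points.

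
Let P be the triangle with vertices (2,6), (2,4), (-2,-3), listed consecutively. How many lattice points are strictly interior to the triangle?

The shoelace formula gives twice the area as |[2·4 − 2·6] + [2·(-3) − (-2)·4] + [(-2)·6 − 2·(-3)]| = 8, so the area is 4.
The number of boundary lattice points is Σ gcd(|Δx|,|Δy|) = gcd(0,2) + gcd(4,7) + gcd(4,9) = 2+1+1 = 4.
Pick's theorem gives I = A − B/2 + 1 = 4 − 4/2 + 1 = 3.

3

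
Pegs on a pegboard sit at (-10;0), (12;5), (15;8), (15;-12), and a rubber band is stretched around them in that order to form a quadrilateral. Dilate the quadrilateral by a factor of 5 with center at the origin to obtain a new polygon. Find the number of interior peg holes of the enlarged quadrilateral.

Using the shoelace formula, 2A = |[(-10)·5 − 12·0] + [12·8 − 15·5] + [15·(-12) − 15·8] + [15·0 − (-10)·(-12)]| = 449, so the area is 449/2.
Along each edge there are gcd(|Δx|,|Δy|)+1 lattice points, so counting each shared vertex once the boundary has gcd(22,5) + gcd(3,3) + gcd(0,20) + gcd(25,12) = 1+3+20+1 = 25.
Scaling by 5 multiplies the area by 5² = 25 (so the new area is 5612.5) and multiplies the boundary lattice-point count by 5, giving 125.
By Pick's theorem, the interior count of the dilated polygon is 5612.5 − 125/2 + 1 = 5551.

5551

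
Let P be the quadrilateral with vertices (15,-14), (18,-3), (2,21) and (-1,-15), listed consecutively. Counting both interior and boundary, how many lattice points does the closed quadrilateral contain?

418

The shoelace formula gives twice the area as |[15·(-3) − 18·(-14)] + [18·21 − 2·(-3)] + [2·(-15) − (-1)·21] + [(-1)·(-14) − 15·(-15)]| = 821, so the area is 821/2.
Summing gcd(|Δx|,|Δy|) over the edges gives the boundary count: gcd(3,11) + gcd(16,24) + gcd(3,36) + gcd(16,1) = 1+8+3+1 = 13.
Pick's theorem gives I = A − B/2 + 1 = 821/2 − 13/2 + 1 = 405, so the closed region contains I + B = 405 + 13 = 418 lattice points.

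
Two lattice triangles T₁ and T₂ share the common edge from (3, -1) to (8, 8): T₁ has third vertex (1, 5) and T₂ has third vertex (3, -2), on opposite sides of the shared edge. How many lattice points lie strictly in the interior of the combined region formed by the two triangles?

23

The union is the simple quadrilateral with vertices (3, -1), (1, 5), (8, 8), (3, -2) in order.
The shoelace formula gives twice the area as |(3·5 − 1·(-1)) + (1·8 − 8·5) + (8·(-2) − 3·8) + (3·(-1) − 3·(-2))| = 53, so the area is 53/2.
The number of boundary lattice points is Σ gcd(|Δx|,|Δy|) = gcd(2,6) + gcd(7,3) + gcd(5,10) + gcd(0,1) = 2+1+5+1 = 9.
By Pick's theorem I = A − B/2 + 1 = 53/2 − 9/2 + 1 = 23.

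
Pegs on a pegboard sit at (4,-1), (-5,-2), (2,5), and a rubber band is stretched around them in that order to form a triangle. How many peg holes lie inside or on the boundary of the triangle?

34

By the shoelace formula, twice the signed area is |(4·(-2) − (-5)·(-1)) + ((-5)·5 − 2·(-2)) + (2·(-1) − 4·5)| = 56, so the area is 28.
Summing gcd(|Δx|,|Δy|) over the edges gives the boundary count: gcd(9,1) + gcd(7,7) + gcd(2,6) = 1+7+2 = 10.
Pick's theorem gives I = A − B/2 + 1 = 28 − 10/2 + 1 = 24, so the closed region contains I + B = 24 + 10 = 34 lattice points.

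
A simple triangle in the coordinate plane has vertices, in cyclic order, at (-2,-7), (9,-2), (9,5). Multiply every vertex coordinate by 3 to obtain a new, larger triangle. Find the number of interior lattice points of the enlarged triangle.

334

Using the shoelace formula, 2A = |[(-2)·(-2) − 9·(-7)] + [9·5 − 9·(-2)] + [9·(-7) − (-2)·5]| = 77, so the area is 38.5.
Along each edge there are gcd(|Δx|,|Δy|)+1 lattice points, so counting each shared vertex once the boundary has gcd(11,5) + gcd(0,7) + gcd(11,12) = 1+7+1 = 9.
Scaling by 3 multiplies the area by 3² = 9 (so the new area is 693/2) and multiplies the boundary lattice-point count by 3, giving 27.
By Pick's theorem, the interior count of the dilated polygon is 693/2 − 27/2 + 1 = 334.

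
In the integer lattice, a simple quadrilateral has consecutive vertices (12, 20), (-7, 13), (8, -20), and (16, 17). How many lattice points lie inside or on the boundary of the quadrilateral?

By the shoelace formula, twice the signed area is |[12·13 − (-7)·20] + [(-7)·(-20) − 8·13] + [8·17 − 16·(-20)] + [16·20 − 12·17]| = 904, so the area is 452.
Along each edge there are gcd(|Δx|,|Δy|)+1 lattice points, so counting each shared vertex once the boundary has gcd(19,7) + gcd(15,33) + gcd(8,37) + gcd(4,3) = 1+3+1+1 = 6.
Pick's theorem gives I = A − B/2 + 1 = 452 − 6/2 + 1 = 450, so the closed region contains I + B = 450 + 6 = 456 lattice points.

456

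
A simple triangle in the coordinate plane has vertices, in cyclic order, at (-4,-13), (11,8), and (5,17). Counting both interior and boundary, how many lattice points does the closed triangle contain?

By the shoelace formula, twice the signed area is |((-4)·8 − 11·(-13)) + (11·17 − 5·8) + (5·(-13) − (-4)·17)| = 261, so the area is 130.5.
Summing gcd(|Δx|,|Δy|) over the edges gives the boundary count: gcd(15,21) + gcd(6,9) + gcd(9,30) = 3+3+3 = 9.
Pick's theorem gives I = A − B/2 + 1 = 130.5 − 9/2 + 1 = 127, so the closed region contains I + B = 127 + 9 = 136 lattice points.

136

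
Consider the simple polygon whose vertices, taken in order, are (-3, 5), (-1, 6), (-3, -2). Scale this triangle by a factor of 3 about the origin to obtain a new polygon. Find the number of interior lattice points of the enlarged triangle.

By the shoelace formula, twice the signed area is |[(-3)·6 − (-1)·5] + [(-1)·(-2) − (-3)·6] + [(-3)·5 − (-3)·(-2)]| = 14, so the area is 7.
Along each edge there are gcd(|Δx|,|Δy|)+1 lattice points, so counting each shared vertex once the boundary has gcd(2,1) + gcd(2,8) + gcd(0,7) = 1+2+7 = 10.
Scaling by 3 multiplies the area by 3² = 9 (so the new area is 63) and multiplies the boundary lattice-point count by 3, giving 30.
By Pick's theorem, the interior count of the dilated polygon is 63 − 30/2 + 1 = 49.

49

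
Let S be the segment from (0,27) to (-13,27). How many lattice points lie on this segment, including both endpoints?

14

The number of lattice points on a segment between lattice points is gcd(|Δx|,|Δy|) + 1 = gcd(13,0) + 1 = 13 + 1 = 14.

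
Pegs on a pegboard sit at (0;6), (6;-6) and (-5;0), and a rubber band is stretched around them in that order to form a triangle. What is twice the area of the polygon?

96

Using the shoelace formula, 2A = |[0·(-6) − 6·6] + [6·0 − (-5)·(-6)] + [(-5)·6 − 0·0]| = 96, so the area is 48.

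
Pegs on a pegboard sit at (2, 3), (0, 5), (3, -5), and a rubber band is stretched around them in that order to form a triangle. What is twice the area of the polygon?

The shoelace formula gives twice the area as |(2·5 − 0·3) + (0·(-5) − 3·5) + (3·3 − 2·(-5))| = 14, so the area is 7.

14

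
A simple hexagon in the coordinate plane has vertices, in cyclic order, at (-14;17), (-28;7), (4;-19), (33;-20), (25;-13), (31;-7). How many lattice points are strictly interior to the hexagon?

The shoelace formula gives twice the area as |((-14)·7 − (-28)·17) + ((-28)·(-19) − 4·7) + (4·(-20) − 33·(-19)) + (33·(-13) − 25·(-20)) + (25·(-7) − 31·(-13)) + (31·17 − (-14)·(-7))| = 2157, so the area is 2157/2.
Along each edge there are gcd(|Δx|,|Δy|)+1 lattice points, so counting each shared vertex once the boundary has gcd(14,10) + gcd(32,26) + gcd(29,1) + gcd(8,7) + gcd(6,6) + gcd(45,24) = 2+2+1+1+6+3 = 15.
By Pick's theorem A = I + B/2 − 1, so I = 2157/2 − 15/2 + 1 = 1072.

1072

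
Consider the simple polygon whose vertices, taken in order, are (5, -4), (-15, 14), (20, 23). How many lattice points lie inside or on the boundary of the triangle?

409

By the shoelace formula, twice the signed area is |(5·14 − (-15)·(-4)) + ((-15)·23 − 20·14) + (20·(-4) − 5·23)| = 810, so the area is 405.
Along each edge there are gcd(|Δx|,|Δy|)+1 lattice points, so counting each shared vertex once the boundary has gcd(20,18) + gcd(35,9) + gcd(15,27) = 2+1+3 = 6.
Pick's theorem gives I = A − B/2 + 1 = 405 − 6/2 + 1 = 403, so the closed region contains I + B = 403 + 6 = 409 lattice points.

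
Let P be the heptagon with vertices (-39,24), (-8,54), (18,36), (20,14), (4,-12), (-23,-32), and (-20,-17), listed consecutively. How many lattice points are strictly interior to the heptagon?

Using the shoelace formula, 2A = |((-39)·54 − (-8)·24) + ((-8)·36 − 18·54) + (18·14 − 20·36) + (20·(-12) − 4·14) + (4·(-32) − (-23)·(-12)) + ((-23)·(-17) − (-20)·(-32)) + ((-20)·24 − (-39)·(-17))| = 5734, so the area is 2867.
Along each edge there are gcd(|Δx|,|Δy|)+1 lattice points, so counting each shared vertex once the boundary has gcd(31,30) + gcd(26,18) + gcd(2,22) + gcd(16,26) + gcd(27,20) + gcd(3,15) + gcd(19,41) = 1+2+2+2+1+3+1 = 12.
Pick's theorem gives I = A − B/2 + 1 = 2867 − 12/2 + 1 = 2862.

2862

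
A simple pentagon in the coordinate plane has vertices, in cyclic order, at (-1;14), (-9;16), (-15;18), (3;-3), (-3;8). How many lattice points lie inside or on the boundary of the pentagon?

The shoelace formula gives twice the area as |[(-1)·16 − (-9)·14] + [(-9)·18 − (-15)·16] + [(-15)·(-3) − 3·18] + [3·8 − (-3)·(-3)] + [(-3)·14 − (-1)·8]| = 160, so the area is 80.
Along each edge there are gcd(|Δx|,|Δy|)+1 lattice points, so counting each shared vertex once the boundary has gcd(8,2) + gcd(6,2) + gcd(18,21) + gcd(6,11) + gcd(2,6) = 2+2+3+1+2 = 10.
Pick's theorem gives I = A − B/2 + 1 = 80 − 10/2 + 1 = 76, so the closed region contains I + B = 76 + 10 = 86 lattice points.

86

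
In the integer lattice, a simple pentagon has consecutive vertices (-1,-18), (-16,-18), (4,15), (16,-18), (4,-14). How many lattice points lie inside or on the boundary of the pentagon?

507

The shoelace formula gives twice the area as |[(-1)·(-18) − (-16)·(-18)] + [(-16)·15 − 4·(-18)] + [4·(-18) − 16·15] + [16·(-14) − 4·(-18)] + [4·(-18) − (-1)·(-14)]| = 988, so the area is 494.
Along each edge there are gcd(|Δx|,|Δy|)+1 lattice points, so counting each shared vertex once the boundary has gcd(15,0) + gcd(20,33) + gcd(12,33) + gcd(12,4) + gcd(5,4) = 15+1+3+4+1 = 24.
Pick's theorem gives I = A − B/2 + 1 = 494 − 24/2 + 1 = 483, so the closed region contains I + B = 483 + 24 = 507 lattice points.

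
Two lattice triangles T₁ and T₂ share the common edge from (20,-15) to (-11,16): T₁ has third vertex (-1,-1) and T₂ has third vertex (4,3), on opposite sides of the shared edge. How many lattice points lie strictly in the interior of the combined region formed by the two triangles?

The union is the simple quadrilateral with vertices (20,-15), (-1,-1), (-11,16), (4,3) in order.
Using the shoelace formula, 2A = |(20·(-1) − (-1)·(-15)) + ((-1)·16 − (-11)·(-1)) + ((-11)·3 − 4·16) + (4·(-15) − 20·3)| = 279, so the area is 279/2.
Summing gcd(|Δx|,|Δy|) over the edges gives the boundary count: gcd(21,14) + gcd(10,17) + gcd(15,13) + gcd(16,18) = 7+1+1+2 = 11.
By Pick's theorem I = A − B/2 + 1 = 279/2 − 11/2 + 1 = 135.

135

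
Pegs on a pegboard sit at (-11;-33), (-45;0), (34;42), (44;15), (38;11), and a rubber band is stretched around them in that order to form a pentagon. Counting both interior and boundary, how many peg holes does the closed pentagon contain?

The shoelace formula gives twice the area as |[(-11)·0 − (-45)·(-33)] + [(-45)·42 − 34·0] + [34·15 − 44·42] + [44·11 − 38·15] + [38·(-33) − (-11)·11]| = 5932, so the area is 2966.
The number of boundary lattice points is Σ gcd(|Δx|,|Δy|) = gcd(34,33) + gcd(79,42) + gcd(10,27) + gcd(6,4) + gcd(49,44) = 1+1+1+2+1 = 6.
Pick's theorem gives I = A − B/2 + 1 = 2966 − 6/2 + 1 = 2964, so the closed region contains I + B = 2964 + 6 = 2970 lattice points.

2970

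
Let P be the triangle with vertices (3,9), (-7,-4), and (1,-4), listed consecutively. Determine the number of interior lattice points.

48

Using the shoelace formula, 2A = |(3·(-4) − (-7)·9) + ((-7)·(-4) − 1·(-4)) + (1·9 − 3·(-4))| = 104, so the area is 52.
Summing gcd(|Δx|,|Δy|) over the edges gives the boundary count: gcd(10,13) + gcd(8,0) + gcd(2,13) = 1+8+1 = 10.
Pick's theorem gives I = A − B/2 + 1 = 52 − 10/2 + 1 = 48.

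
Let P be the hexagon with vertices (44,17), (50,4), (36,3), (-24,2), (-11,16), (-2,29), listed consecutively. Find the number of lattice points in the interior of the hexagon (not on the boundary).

By the shoelace formula, twice the signed area is |[44·4 − 50·17] + [50·3 − 36·4] + [36·2 − (-24)·3] + [(-24)·16 − (-11)·2] + [(-11)·29 − (-2)·16] + [(-2)·17 − 44·29]| = 2483, so the area is 1241.5.
Along each edge there are gcd(|Δx|,|Δy|)+1 lattice points, so counting each shared vertex once the boundary has gcd(6,13) + gcd(14,1) + gcd(60,1) + gcd(13,14) + gcd(9,13) + gcd(46,12) = 1+1+1+1+1+2 = 7.
By Pick's theorem A = I + B/2 − 1, so I = 1241.5 − 7/2 + 1 = 1239.

1239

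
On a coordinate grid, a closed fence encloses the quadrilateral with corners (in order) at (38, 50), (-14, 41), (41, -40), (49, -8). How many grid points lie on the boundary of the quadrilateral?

11

Summing gcd(|Δx|,|Δy|) over the edges gives the boundary count: gcd(52,9) + gcd(55,81) + gcd(8,32) + gcd(11,58) = 1+1+8+1 = 11.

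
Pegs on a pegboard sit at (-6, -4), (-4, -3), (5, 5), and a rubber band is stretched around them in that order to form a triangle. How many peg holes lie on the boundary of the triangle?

3

Summing gcd(|Δx|,|Δy|) over the edges gives the boundary count: gcd(2,1) + gcd(9,8) + gcd(11,9) = 1+1+1 = 3.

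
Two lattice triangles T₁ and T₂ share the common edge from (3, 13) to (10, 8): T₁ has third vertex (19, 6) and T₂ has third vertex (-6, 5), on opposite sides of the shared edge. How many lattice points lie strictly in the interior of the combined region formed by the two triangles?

The union is the simple quadrilateral with vertices (3, 13), (19, 6), (10, 8), (-6, 5) in order.
The shoelace formula gives twice the area as |[3·6 − 19·13] + [19·8 − 10·6] + [10·5 − (-6)·8] + [(-6)·13 − 3·5]| = 132, so the area is 66.
The number of boundary lattice points is Σ gcd(|Δx|,|Δy|) = gcd(16,7) + gcd(9,2) + gcd(16,3) + gcd(9,8) = 1+1+1+1 = 4.
By Pick's theorem I = A − B/2 + 1 = 66 − 4/2 + 1 = 65.

65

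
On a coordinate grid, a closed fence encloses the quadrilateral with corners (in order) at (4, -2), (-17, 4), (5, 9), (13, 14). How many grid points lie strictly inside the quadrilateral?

158

Using the shoelace formula, 2A = |[4·4 − (-17)·(-2)] + [(-17)·9 − 5·4] + [5·14 − 13·9] + [13·(-2) − 4·14]| = 320, so the area is 160.
Along each edge there are gcd(|Δx|,|Δy|)+1 lattice points, so counting each shared vertex once the boundary has gcd(21,6) + gcd(22,5) + gcd(8,5) + gcd(9,16) = 3+1+1+1 = 6.
Pick's theorem gives I = A − B/2 + 1 = 160 − 6/2 + 1 = 158.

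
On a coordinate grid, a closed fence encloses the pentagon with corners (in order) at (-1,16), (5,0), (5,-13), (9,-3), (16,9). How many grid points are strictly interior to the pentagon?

167

By the shoelace formula, twice the signed area is |((-1)·0 − 5·16) + (5·(-13) − 5·0) + (5·(-3) − 9·(-13)) + (9·9 − 16·(-3)) + (16·16 − (-1)·9)| = 351, so the area is 175.5.
The number of boundary lattice points is Σ gcd(|Δx|,|Δy|) = gcd(6,16) + gcd(0,13) + gcd(4,10) + gcd(7,12) + gcd(17,7) = 2+13+2+1+1 = 19.
Pick's theorem gives I = A − B/2 + 1 = 175.5 − 19/2 + 1 = 167.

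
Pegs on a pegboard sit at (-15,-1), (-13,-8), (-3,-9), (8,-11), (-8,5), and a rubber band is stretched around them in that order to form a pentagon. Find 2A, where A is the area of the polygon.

340

Using the shoelace formula, 2A = |((-15)·(-8) − (-13)·(-1)) + ((-13)·(-9) − (-3)·(-8)) + ((-3)·(-11) − 8·(-9)) + (8·5 − (-8)·(-11)) + ((-8)·(-1) − (-15)·5)| = 340, so the area is 170.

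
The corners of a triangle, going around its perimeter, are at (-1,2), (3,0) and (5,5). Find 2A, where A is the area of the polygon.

By the shoelace formula, twice the signed area is |((-1)·0 − 3·2) + (3·5 − 5·0) + (5·2 − (-1)·5)| = 24, so the area is 12.

24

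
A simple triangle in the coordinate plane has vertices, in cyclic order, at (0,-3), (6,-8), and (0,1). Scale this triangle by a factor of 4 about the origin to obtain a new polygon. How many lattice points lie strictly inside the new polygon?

177

By the shoelace formula, twice the signed area is |(0·(-8) − 6·(-3)) + (6·1 − 0·(-8)) + (0·(-3) − 0·1)| = 24, so the area is 12.
Along each edge there are gcd(|Δx|,|Δy|)+1 lattice points, so counting each shared vertex once the boundary has gcd(6,5) + gcd(6,9) + gcd(0,4) = 1+3+4 = 8.
Scaling by 4 multiplies the area by 4² = 16 (so the new area is 192) and multiplies the boundary lattice-point count by 4, giving 32.
By Pick's theorem, the interior count of the dilated polygon is 192 − 32/2 + 1 = 177.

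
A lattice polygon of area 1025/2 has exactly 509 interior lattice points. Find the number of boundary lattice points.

9

Pick's theorem gives A = I + B/2 − 1, so B = 2(A − I + 1) = 2(1025/2 − 509 + 1) = 9.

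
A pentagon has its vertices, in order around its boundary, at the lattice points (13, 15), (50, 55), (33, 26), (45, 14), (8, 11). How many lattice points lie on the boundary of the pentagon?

16

The number of boundary lattice points is Σ gcd(|Δx|,|Δy|) = gcd(37,40) + gcd(17,29) + gcd(12,12) + gcd(37,3) + gcd(5,4) = 1+1+12+1+1 = 16.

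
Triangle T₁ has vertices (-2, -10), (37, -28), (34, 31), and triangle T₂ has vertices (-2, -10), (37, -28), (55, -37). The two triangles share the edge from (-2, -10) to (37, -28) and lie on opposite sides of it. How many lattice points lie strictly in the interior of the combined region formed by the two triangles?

The union is the simple quadrilateral with vertices (-2, -10), (34, 31), (37, -28), (55, -37) in order.
The shoelace formula gives twice the area as |((-2)·31 − 34·(-10)) + (34·(-28) − 37·31) + (37·(-37) − 55·(-28)) + (55·(-10) − (-2)·(-37))| = 2274, so the area is 1137.
The number of boundary lattice points is Σ gcd(|Δx|,|Δy|) = gcd(36,41) + gcd(3,59) + gcd(18,9) + gcd(57,27) = 1+1+9+3 = 14.
By Pick's theorem I = A − B/2 + 1 = 1137 − 14/2 + 1 = 1131.

1131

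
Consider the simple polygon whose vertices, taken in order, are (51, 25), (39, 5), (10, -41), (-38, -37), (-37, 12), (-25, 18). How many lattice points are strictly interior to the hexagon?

4008

Using the shoelace formula, 2A = |(51·5 − 39·25) + (39·(-41) − 10·5) + (10·(-37) − (-38)·(-41)) + ((-38)·12 − (-37)·(-37)) + ((-37)·18 − (-25)·12) + ((-25)·25 − 51·18)| = 8031, so the area is 4015.5.
Summing gcd(|Δx|,|Δy|) over the edges gives the boundary count: gcd(12,20) + gcd(29,46) + gcd(48,4) + gcd(1,49) + gcd(12,6) + gcd(76,7) = 4+1+4+1+6+1 = 17.
By Pick's theorem A = I + B/2 − 1, so I = 4015.5 − 17/2 + 1 = 4008.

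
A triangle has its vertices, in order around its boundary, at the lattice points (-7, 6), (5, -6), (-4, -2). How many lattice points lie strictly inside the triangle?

Using the shoelace formula, 2A = |((-7)·(-6) − 5·6) + (5·(-2) − (-4)·(-6)) + ((-4)·6 − (-7)·(-2))| = 60, so the area is 30.
Summing gcd(|Δx|,|Δy|) over the edges gives the boundary count: gcd(12,12) + gcd(9,4) + gcd(3,8) = 12+1+1 = 14.
By Pick's theorem A = I + B/2 − 1, so I = 30 − 14/2 + 1 = 24.

24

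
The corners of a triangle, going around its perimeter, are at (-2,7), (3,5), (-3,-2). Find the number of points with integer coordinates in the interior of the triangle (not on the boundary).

23

Using the shoelace formula, 2A = |[(-2)·5 − 3·7] + [3·(-2) − (-3)·5] + [(-3)·7 − (-2)·(-2)]| = 47, so the area is 23.5.
Along each edge there are gcd(|Δx|,|Δy|)+1 lattice points, so counting each shared vertex once the boundary has gcd(5,2) + gcd(6,7) + gcd(1,9) = 1+1+1 = 3.
By Pick's theorem A = I + B/2 − 1, so I = 23.5 − 3/2 + 1 = 23.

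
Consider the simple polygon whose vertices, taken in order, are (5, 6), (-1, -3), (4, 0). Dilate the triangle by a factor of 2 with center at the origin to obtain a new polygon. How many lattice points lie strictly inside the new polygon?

50

Using the shoelace formula, 2A = |(5·(-3) − (-1)·6) + ((-1)·0 − 4·(-3)) + (4·6 − 5·0)| = 27, so the area is 13.5.
Summing gcd(|Δx|,|Δy|) over the edges gives the boundary count: gcd(6,9) + gcd(5,3) + gcd(1,6) = 3+1+1 = 5.
Scaling by 2 multiplies the area by 2² = 4 (so the new area is 54) and multiplies the boundary lattice-point count by 2, giving 10.
By Pick's theorem, the interior count of the dilated polygon is 54 − 10/2 + 1 = 50.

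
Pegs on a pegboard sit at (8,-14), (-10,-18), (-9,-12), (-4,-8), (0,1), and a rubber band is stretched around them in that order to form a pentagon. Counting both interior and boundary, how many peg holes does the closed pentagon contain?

161

By the shoelace formula, twice the signed area is |(8·(-18) − (-10)·(-14)) + ((-10)·(-12) − (-9)·(-18)) + ((-9)·(-8) − (-4)·(-12)) + ((-4)·1 − 0·(-8)) + (0·(-14) − 8·1)| = 314, so the area is 157.
The number of boundary lattice points is Σ gcd(|Δx|,|Δy|) = gcd(18,4) + gcd(1,6) + gcd(5,4) + gcd(4,9) + gcd(8,15) = 2+1+1+1+1 = 6.
Pick's theorem gives I = A − B/2 + 1 = 157 − 6/2 + 1 = 155, so the closed region contains I + B = 155 + 6 = 161 lattice points.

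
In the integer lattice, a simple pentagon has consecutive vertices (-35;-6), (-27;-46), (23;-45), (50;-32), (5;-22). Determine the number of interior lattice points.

1737

The shoelace formula gives twice the area as |((-35)·(-46) − (-27)·(-6)) + ((-27)·(-45) − 23·(-46)) + (23·(-32) − 50·(-45)) + (50·(-22) − 5·(-32)) + (5·(-6) − (-35)·(-22))| = 3495, so the area is 1747.5.
Summing gcd(|Δx|,|Δy|) over the edges gives the boundary count: gcd(8,40) + gcd(50,1) + gcd(27,13) + gcd(45,10) + gcd(40,16) = 8+1+1+5+8 = 23.
Pick's theorem gives I = A − B/2 + 1 = 1747.5 − 23/2 + 1 = 1737.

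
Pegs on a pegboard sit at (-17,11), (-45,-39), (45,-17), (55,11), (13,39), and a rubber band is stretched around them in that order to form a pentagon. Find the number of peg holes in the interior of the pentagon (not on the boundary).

The shoelace formula gives twice the area as |[(-17)·(-39) − (-45)·11] + [(-45)·(-17) − 45·(-39)] + [45·11 − 55·(-17)] + [55·39 − 13·11] + [13·11 − (-17)·39]| = 7916, so the area is 3958.
Along each edge there are gcd(|Δx|,|Δy|)+1 lattice points, so counting each shared vertex once the boundary has gcd(28,50) + gcd(90,22) + gcd(10,28) + gcd(42,28) + gcd(30,28) = 2+2+2+14+2 = 22.
Pick's theorem gives I = A − B/2 + 1 = 3958 − 22/2 + 1 = 3948.

3948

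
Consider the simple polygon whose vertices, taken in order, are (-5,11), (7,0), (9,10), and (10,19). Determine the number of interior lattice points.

133

The shoelace formula gives twice the area as |((-5)·0 − 7·11) + (7·10 − 9·0) + (9·19 − 10·10) + (10·11 − (-5)·19)| = 269, so the area is 134.5.
Along each edge there are gcd(|Δx|,|Δy|)+1 lattice points, so counting each shared vertex once the boundary has gcd(12,11) + gcd(2,10) + gcd(1,9) + gcd(15,8) = 1+2+1+1 = 5.
Pick's theorem gives I = A − B/2 + 1 = 134.5 − 5/2 + 1 = 133.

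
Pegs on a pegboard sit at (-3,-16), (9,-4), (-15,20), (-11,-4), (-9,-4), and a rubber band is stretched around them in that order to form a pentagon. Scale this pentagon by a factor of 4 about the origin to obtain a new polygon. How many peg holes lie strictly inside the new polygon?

5473

The shoelace formula gives twice the area as |[(-3)·(-4) − 9·(-16)] + [9·20 − (-15)·(-4)] + [(-15)·(-4) − (-11)·20] + [(-11)·(-4) − (-9)·(-4)] + [(-9)·(-16) − (-3)·(-4)]| = 696, so the area is 348.
The number of boundary lattice points is Σ gcd(|Δx|,|Δy|) = gcd(12,12) + gcd(24,24) + gcd(4,24) + gcd(2,0) + gcd(6,12) = 12+24+4+2+6 = 48.
Scaling by 4 multiplies the area by 4² = 16 (so the new area is 5568) and multiplies the boundary lattice-point count by 4, giving 192.
By Pick's theorem, the interior count of the dilated polygon is 5568 − 192/2 + 1 = 5473.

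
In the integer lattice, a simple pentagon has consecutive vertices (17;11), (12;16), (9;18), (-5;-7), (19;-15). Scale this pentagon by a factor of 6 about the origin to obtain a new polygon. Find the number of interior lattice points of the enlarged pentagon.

16348

By the shoelace formula, twice the signed area is |[17·16 − 12·11] + [12·18 − 9·16] + [9·(-7) − (-5)·18] + [(-5)·(-15) − 19·(-7)] + [19·11 − 17·(-15)]| = 911, so the area is 455.5.
The number of boundary lattice points is Σ gcd(|Δx|,|Δy|) = gcd(5,5) + gcd(3,2) + gcd(14,25) + gcd(24,8) + gcd(2,26) = 5+1+1+8+2 = 17.
Scaling by 6 multiplies the area by 6² = 36 (so the new area is 16398) and multiplies the boundary lattice-point count by 6, giving 102.
By Pick's theorem, the interior count of the dilated polygon is 16398 − 102/2 + 1 = 16348.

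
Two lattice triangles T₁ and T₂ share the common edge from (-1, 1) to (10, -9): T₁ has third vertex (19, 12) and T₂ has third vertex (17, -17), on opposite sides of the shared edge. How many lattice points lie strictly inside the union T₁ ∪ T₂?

159

The union is the simple quadrilateral with vertices (-1, 1), (19, 12), (10, -9), (17, -17) in order.
By the shoelace formula, twice the signed area is |[(-1)·12 − 19·1] + [19·(-9) − 10·12] + [10·(-17) − 17·(-9)] + [17·1 − (-1)·(-17)]| = 339, so the area is 169.5.
Summing gcd(|Δx|,|Δy|) over the edges gives the boundary count: gcd(20,11) + gcd(9,21) + gcd(7,8) + gcd(18,18) = 1+3+1+18 = 23.
By Pick's theorem I = A − B/2 + 1 = 169.5 − 23/2 + 1 = 159.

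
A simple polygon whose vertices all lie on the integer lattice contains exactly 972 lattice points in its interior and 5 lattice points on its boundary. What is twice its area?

By Pick's theorem, A = I + B/2 − 1 = 972 + 5/2 − 1 = 1947/2.
Hence 2A = 1947.

1947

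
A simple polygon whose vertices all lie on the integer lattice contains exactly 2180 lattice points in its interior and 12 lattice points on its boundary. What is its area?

2185

By Pick's theorem, A = I + B/2 − 1 = 2180 + 12/2 − 1 = 2185.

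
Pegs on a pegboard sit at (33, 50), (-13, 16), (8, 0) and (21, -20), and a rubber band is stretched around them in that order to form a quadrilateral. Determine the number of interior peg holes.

1298

By the shoelace formula, twice the signed area is |[33·16 − (-13)·50] + [(-13)·0 − 8·16] + [8·(-20) − 21·0] + [21·50 − 33·(-20)]| = 2600, so the area is 1300.
Along each edge there are gcd(|Δx|,|Δy|)+1 lattice points, so counting each shared vertex once the boundary has gcd(46,34) + gcd(21,16) + gcd(13,20) + gcd(12,70) = 2+1+1+2 = 6.
By Pick's theorem A = I + B/2 − 1, so I = 1300 − 6/2 + 1 = 1298.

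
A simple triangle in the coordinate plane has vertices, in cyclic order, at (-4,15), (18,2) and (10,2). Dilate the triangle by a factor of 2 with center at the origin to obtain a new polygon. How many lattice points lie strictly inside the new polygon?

199

By the shoelace formula, twice the signed area is |[(-4)·2 − 18·15] + [18·2 − 10·2] + [10·15 − (-4)·2]| = 104, so the area is 52.
Along each edge there are gcd(|Δx|,|Δy|)+1 lattice points, so counting each shared vertex once the boundary has gcd(22,13) + gcd(8,0) + gcd(14,13) = 1+8+1 = 10.
Scaling by 2 multiplies the area by 2² = 4 (so the new area is 208) and multiplies the boundary lattice-point count by 2, giving 20.
By Pick's theorem, the interior count of the dilated polygon is 208 − 20/2 + 1 = 199.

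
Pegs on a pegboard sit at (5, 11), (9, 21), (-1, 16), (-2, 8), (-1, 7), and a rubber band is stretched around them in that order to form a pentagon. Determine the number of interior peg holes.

67

Using the shoelace formula, 2A = |(5·21 − 9·11) + (9·16 − (-1)·21) + ((-1)·8 − (-2)·16) + ((-2)·7 − (-1)·8) + ((-1)·11 − 5·7)| = 143, so the area is 143/2.
Along each edge there are gcd(|Δx|,|Δy|)+1 lattice points, so counting each shared vertex once the boundary has gcd(4,10) + gcd(10,5) + gcd(1,8) + gcd(1,1) + gcd(6,4) = 2+5+1+1+2 = 11.
Pick's theorem gives I = A − B/2 + 1 = 143/2 − 11/2 + 1 = 67.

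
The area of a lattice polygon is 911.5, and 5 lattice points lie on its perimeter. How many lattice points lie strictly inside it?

910

From Pick's theorem, I = A − B/2 + 1 = 911.5 − 5/2 + 1 = 910.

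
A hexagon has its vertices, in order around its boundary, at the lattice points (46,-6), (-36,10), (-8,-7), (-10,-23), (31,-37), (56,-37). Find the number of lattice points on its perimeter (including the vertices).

Summing gcd(|Δx|,|Δy|) over the edges gives the boundary count: gcd(82,16) + gcd(28,17) + gcd(2,16) + gcd(41,14) + gcd(25,0) + gcd(10,31) = 2+1+2+1+25+1 = 32.

32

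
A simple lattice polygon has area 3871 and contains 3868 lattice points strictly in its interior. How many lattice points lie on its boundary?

8

Pick's theorem gives A = I + B/2 − 1, so B = 2(A − I + 1) = 2(3871 − 3868 + 1) = 8.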